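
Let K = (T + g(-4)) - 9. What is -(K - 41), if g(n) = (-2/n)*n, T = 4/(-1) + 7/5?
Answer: 273/5 ≈ 54.600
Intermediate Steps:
T = -13/5 (T = 4*(-1) + 7*(1/5) = -4 + 7/5 = -13/5 ≈ -2.6000)
g(n) = -2
K = -68/5 (K = (-13/5 - 2) - 9 = -23/5 - 9 = -68/5 ≈ -13.600)
-(K - 41) = -(-68/5 - 41) = -1*(-273/5) = 273/5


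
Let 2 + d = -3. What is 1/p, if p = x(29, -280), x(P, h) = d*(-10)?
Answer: 1/50 ≈ 0.020000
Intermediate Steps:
d = -5 (d = -2 - 3 = -5)
x(P, h) = 50 (x(P, h) = -5*(-10) = 50)
p = 50
1/p = 1/50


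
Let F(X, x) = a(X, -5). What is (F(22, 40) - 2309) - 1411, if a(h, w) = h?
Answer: -3698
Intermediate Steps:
F(X, x) = X
(F(22, 40) - 2309) - 1411 = (22 - 2309) - 1411 = -2287 - 1411 = -3698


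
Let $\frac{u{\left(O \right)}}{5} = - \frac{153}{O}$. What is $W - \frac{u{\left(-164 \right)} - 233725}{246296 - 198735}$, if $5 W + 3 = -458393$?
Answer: $- \frac{3575298982909}{39000020} \approx -91674.0$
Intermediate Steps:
$u{\left(O \right)} = - \frac{765}{O}$ ($u{\left(O \right)} = 5 \left(- \frac{153}{O}\right) = - \frac{765}{O}$)
$W = - \frac{458396}{5}$ ($W = - \frac{3}{5} + \frac{1}{5} \left(-458393\right) = - \frac{3}{5} - \frac{458393}{5} = - \frac{458396}{5} \approx -91679.0$)
$W - \frac{u{\left(-164 \right)} - 233725}{246296 - 198735} = - \frac{458396}{5} - \frac{- \frac{765}{-164} - 233725}{246296 - 198735} = - \frac{458396}{5} - \frac{\left(-765\right) \left(- \frac{1}{164}\right) - 233725}{47561} = - \frac{458396}{5} - \left(\frac{765}{164} - 233725\right) \frac{1}{47561} = - \frac{458396}{5} - \left(- \frac{38330135}{164}\right) \frac{1}{47561} = - \frac{458396}{5} - - \frac{38330135}{7800004} = - \frac{458396}{5} + \frac{38330135}{7800004} = - \frac{3575298982909}{39000020}$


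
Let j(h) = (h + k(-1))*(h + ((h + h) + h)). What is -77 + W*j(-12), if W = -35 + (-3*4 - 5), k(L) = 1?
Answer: -27533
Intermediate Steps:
j(h) = 4*h*(1 + h) (j(h) = (h + 1)*(h + ((h + h) + h)) = (1 + h)*(h + (2*h + h)) = (1 + h)*(h + 3*h) = (1 + h)*(4*h) = 4*h*(1 + h))
W = -52 (W = -35 + (-12 - 5) = -35 - 17 = -52)
-77 + W*j(-12) = -77 - 208*(-12)*(1 - 12) = -77 - 208*(-12)*(-11) = -77 - 52*528 = -77 - 27456 = -27533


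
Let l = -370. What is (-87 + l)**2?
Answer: 208849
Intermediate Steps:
(-87 + l)**2 = (-87 - 370)**2 = (-457)**2 = 208849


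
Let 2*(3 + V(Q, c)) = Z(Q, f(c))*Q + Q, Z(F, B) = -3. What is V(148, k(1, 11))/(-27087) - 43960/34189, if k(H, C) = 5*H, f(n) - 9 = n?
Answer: -1185581981/926077443 ≈ -1.2802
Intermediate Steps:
f(n) = 9 + n
V(Q, c) = -3 - Q (V(Q, c) = -3 + (-3*Q + Q)/2 = -3 + (-2*Q)/2 = -3 - Q)
V(148, k(1, 11))/(-27087) - 43960/34189 = (-3 - 1*148)/(-27087) - 43960/34189 = (-3 - 148)*(-1/27087) - 43960*1/34189 = -151*(-1/27087) - 43960/34189 = 151/27087 - 43960/34189 = -1185581981/926077443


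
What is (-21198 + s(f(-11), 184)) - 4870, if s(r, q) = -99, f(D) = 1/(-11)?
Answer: -26167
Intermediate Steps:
f(D) = -1/11
(-21198 + s(f(-11), 184)) - 4870 = (-21198 - 99) - 4870 = -21297 - 4870 = -26167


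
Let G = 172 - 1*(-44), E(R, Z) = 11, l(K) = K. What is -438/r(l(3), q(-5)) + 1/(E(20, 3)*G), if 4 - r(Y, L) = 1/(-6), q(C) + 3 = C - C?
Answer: -6244103/59400 ≈ -105.12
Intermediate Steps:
q(C) = -3 (q(C) = -3 + (C - C) = -3 + 0 = -3)
r(Y, L) = 25/6 (r(Y, L) = 4 - 1/(-6) = 4 - 1*(-⅙) = 4 + ⅙ = 25/6)
G = 216 (G = 172 + 44 = 216)
-438/r(l(3), q(-5)) + 1/(E(20, 3)*G) = -438/25/6 + 1/(11*216) = -438*6/25 + (1/11)*(1/216) = -2628/25 + 1/2376 = -6244103/59400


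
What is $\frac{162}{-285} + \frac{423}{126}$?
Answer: $\frac{3709}{1330} \approx 2.7887$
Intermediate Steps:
$\frac{162}{-285} + \frac{423}{126} = 162 \left(- \frac{1}{285}\right) + 423 \cdot \frac{1}{126} = - \frac{54}{95} + \frac{47}{14} = \frac{3709}{1330}$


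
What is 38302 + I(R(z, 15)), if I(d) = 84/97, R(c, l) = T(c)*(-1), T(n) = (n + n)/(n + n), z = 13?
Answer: 3715378/97 ≈ 38303.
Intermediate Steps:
T(n) = 1 (T(n) = (2*n)/((2*n)) = (2*n)*(1/(2*n)) = 1)
R(c, l) = -1 (R(c, l) = 1*(-1) = -1)
I(d) = 84/97 (I(d) = 84*(1/97) = 84/97)
38302 + I(R(z, 15)) = 38302 + 84/97 = 3715378/97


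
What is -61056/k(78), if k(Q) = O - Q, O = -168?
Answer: 10176/41 ≈ 248.20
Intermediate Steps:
k(Q) = -168 - Q
-61056/k(78) = -61056/(-168 - 1*78) = -61056/(-168 - 78) = -61056/(-246) = -61056*(-1/246) = 10176/41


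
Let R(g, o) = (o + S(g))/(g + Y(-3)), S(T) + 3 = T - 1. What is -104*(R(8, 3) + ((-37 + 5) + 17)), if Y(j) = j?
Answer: 7072/5 ≈ 1414.4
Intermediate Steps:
S(T) = -4 + T (S(T) = -3 + (T - 1) = -3 + (-1 + T) = -4 + T)
R(g, o) = (-4 + g + o)/(-3 + g) (R(g, o) = (o + (-4 + g))/(g - 3) = (-4 + g + o)/(-3 + g))
-104*(R(8, 3) + ((-37 + 5) + 17)) = -104*((-4 + 8 + 3)/(-3 + 8) + ((-37 + 5) + 17)) = -104*(7/5 + (-32 + 17)) = -104*((⅕)*7 - 15) = -104*(7/5 - 15) = -104*(-68/5) = 7072/5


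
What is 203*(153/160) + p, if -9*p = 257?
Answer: 238411/1440 ≈ 165.56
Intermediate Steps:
p = -257/9 (p = -⅑*257 = -257/9 ≈ -28.556)
203*(153/160) + p = 203*(153/160) - 257/9 = 31059/160 - 257/9 = 238411/1440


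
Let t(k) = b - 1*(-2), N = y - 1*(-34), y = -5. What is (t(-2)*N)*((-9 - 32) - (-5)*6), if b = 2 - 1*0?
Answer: -1276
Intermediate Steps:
N = 29 (N = -5 - 1*(-34) = -5 + 34 = 29)
b = 2 (b = 2 + 0 = 2)
t(k) = 4 (t(k) = 2 - 1*(-2) = 2 + 2 = 4)
(t(-2)*N)*((-9 - 32) - (-5)*6) = (4*29)*((-9 - 32) - (-5)*6) = 116*(-41 - 1*(-30)) = 116*(-41 + 30) = 116*(-11) = -1276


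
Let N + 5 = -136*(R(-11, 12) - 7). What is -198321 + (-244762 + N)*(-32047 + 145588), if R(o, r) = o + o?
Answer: -27343482564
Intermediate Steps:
R(o, r) = 2*o
N = 3939 (N = -5 - 136*(2*(-11) - 7) = -5 - 136*(-22 - 7) = -5 - 136*(-29) = -5 + 3944 = 3939)
-198321 + (-244762 + N)*(-32047 + 145588) = -198321 + (-244762 + 3939)*(-32047 + 145588) = -198321 - 240823*113541 = -198321 - 27343284243 = -27343482564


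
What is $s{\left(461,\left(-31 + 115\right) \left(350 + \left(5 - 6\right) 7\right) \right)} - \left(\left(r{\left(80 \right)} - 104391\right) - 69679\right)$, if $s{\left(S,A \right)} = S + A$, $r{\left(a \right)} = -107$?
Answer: $203450$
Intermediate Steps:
$s{\left(S,A \right)} = A + S$
$s{\left(461,\left(-31 + 115\right) \left(350 + \left(5 - 6\right) 7\right) \right)} - \left(\left(r{\left(80 \right)} - 104391\right) - 69679\right) = \left(\left(-31 + 115\right) \left(350 + \left(5 - 6\right) 7\right) + 461\right) - \left(\left(-107 - 104391\right) - 69679\right) = \left(84 \left(350 - 7\right) + 461\right) - \left(-104498 - 69679\right) = \left(84 \left(350 - 7\right) + 461\right) - -174177 = \left(84 \cdot 343 + 461\right) + 174177 = \left(28812 + 461\right) + 174177 = 29273 + 174177 = 203450$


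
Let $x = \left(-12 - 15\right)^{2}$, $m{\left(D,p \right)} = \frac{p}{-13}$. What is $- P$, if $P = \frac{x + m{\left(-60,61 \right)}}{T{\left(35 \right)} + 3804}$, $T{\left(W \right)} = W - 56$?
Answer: $- \frac{9416}{49179} \approx -0.19146$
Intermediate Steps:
$m{\left(D,p \right)} = - \frac{p}{13}$ ($m{\left(D,p \right)} = p \left(- \frac{1}{13}\right) = - \frac{p}{13}$)
$T{\left(W \right)} = -56 + W$
$x = 729$ ($x = \left(-27\right)^{2} = 729$)
$P = \frac{9416}{49179}$ ($P = \frac{729 - \frac{61}{13}}{\left(-56 + 35\right) + 3804} = \frac{729 - \frac{61}{13}}{-21 + 3804} = \frac{9416}{13 \cdot 3783} = \frac{9416}{13} \cdot \frac{1}{3783} = \frac{9416}{49179} \approx 0.19146$)
$- P = \left(-1\right) \frac{9416}{49179} = - \frac{9416}{49179}$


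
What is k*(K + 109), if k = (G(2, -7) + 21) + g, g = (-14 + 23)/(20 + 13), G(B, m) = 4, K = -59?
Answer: 13900/11 ≈ 1263.6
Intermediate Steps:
g = 3/11 (g = 9/33 = 9*(1/33) = 3/11 ≈ 0.27273)
k = 278/11 (k = (4 + 21) + 3/11 = 25 + 3/11 = 278/11 ≈ 25.273)
k*(K + 109) = 278*(-59 + 109)/11 = (278/11)*50 = 13900/11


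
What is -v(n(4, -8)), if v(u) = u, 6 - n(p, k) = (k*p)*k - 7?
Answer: 243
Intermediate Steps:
n(p, k) = 13 - p*k² (n(p, k) = 6 - ((k*p)*k - 7) = 6 - (p*k² - 7) = 6 - (-7 + p*k²) = 6 + (7 - p*k²) = 13 - p*k²)
-v(n(4, -8)) = -(13 - 1*4*(-8)²) = -(13 - 1*4*64) = -(13 - 256) = -1*(-243) = 243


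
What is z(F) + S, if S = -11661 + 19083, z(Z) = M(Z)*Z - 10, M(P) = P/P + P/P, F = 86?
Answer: 7584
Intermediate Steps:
M(P) = 2 (M(P) = 1 + 1 = 2)
z(Z) = -10 + 2*Z (z(Z) = 2*Z - 10 = -10 + 2*Z)
S = 7422
z(F) + S = (-10 + 2*86) + 7422 = (-10 + 172) + 7422 = 162 + 7422 = 7584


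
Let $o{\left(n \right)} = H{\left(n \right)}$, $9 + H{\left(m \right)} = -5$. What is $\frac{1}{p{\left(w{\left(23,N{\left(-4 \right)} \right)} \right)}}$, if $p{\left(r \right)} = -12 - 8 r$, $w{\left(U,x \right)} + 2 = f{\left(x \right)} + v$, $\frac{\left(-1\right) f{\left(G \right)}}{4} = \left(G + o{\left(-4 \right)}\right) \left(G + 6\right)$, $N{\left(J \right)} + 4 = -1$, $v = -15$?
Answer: $- \frac{1}{484} \approx -0.0020661$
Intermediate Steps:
$H{\left(m \right)} = -14$ ($H{\left(m \right)} = -9 - 5 = -14$)
$N{\left(J \right)} = -5$ ($N{\left(J \right)} = -4 - 1 = -5$)
$o{\left(n \right)} = -14$
$f{\left(G \right)} = - 4 \left(-14 + G\right) \left(6 + G\right)$ ($f{\left(G \right)} = - 4 \left(G - 14\right) \left(G + 6\right) = - 4 \left(-14 + G\right) \left(6 + G\right)$)
$w{\left(U,x \right)} = 319 - 4 x^{2} + 32 x$ ($w{\left(U,x \right)} = -2 - \left(-321 - 32 x + 4 x^{2}\right) = -2 + \left(321 - 4 x^{2} + 32 x\right) = 319 - 4 x^{2} + 32 x$)
$\frac{1}{p{\left(w{\left(23,N{\left(-4 \right)} \right)} \right)}} = \frac{1}{-12 - 8 \left(319 - 4 \left(-5\right)^{2} + 32 \left(-5\right)\right)} = \frac{1}{-12 - 8 \left(319 - 100 - 160\right)} = \frac{1}{-12 - 472} = \frac{1}{-484} = - \frac{1}{484}$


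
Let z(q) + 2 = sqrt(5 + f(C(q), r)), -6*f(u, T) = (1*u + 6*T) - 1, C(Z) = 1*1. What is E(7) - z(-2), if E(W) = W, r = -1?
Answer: 9 - sqrt(6) ≈ 6.5505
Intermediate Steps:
C(Z) = 1
f(u, T) = 1/6 - T - u/6 (f(u, T) = -((1*u + 6*T) - 1)/6 = -((u + 6*T) - 1)/6 = -(-1 + u + 6*T)/6 = 1/6 - T - u/6)
z(q) = -2 + sqrt(6) (z(q) = -2 + sqrt(5 + (1/6 - 1*(-1) - 1/6*1)) = -2 + sqrt(5 + (1/6 + 1 - 1/6)) = -2 + sqrt(5 + 1) = -2 + sqrt(6))
E(7) - z(-2) = 7 - (-2 + sqrt(6)) = 7 + (2 - sqrt(6)) = 9 - sqrt(6)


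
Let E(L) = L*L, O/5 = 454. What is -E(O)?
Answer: -5152900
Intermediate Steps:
O = 2270 (O = 5*454 = 2270)
E(L) = L**2
-E(O) = -1*2270**2 = -1*5152900 = -5152900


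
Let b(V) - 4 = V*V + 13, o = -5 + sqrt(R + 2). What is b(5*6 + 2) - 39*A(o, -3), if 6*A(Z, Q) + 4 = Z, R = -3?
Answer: 2199/2 - 13*I/2 ≈ 1099.5 - 6.5*I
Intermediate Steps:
o = -5 + I (o = -5 + sqrt(-3 + 2) = -5 + sqrt(-1) = -5 + I ≈ -5.0 + 1.0*I)
b(V) = 17 + V**2 (b(V) = 4 + (V*V + 13) = 4 + (V**2 + 13) = 4 + (13 + V**2) = 17 + V**2)
A(Z, Q) = -2/3 + Z/6
b(5*6 + 2) - 39*A(o, -3) = (17 + (5*6 + 2)**2) - 39*(-2/3 + (-5 + I)/6) = (17 + (30 + 2)**2) - 39*(-2/3 + (-5/6 + I/6)) = (17 + 32**2) - 39*(-3/2 + I/6) = (17 + 1024) + (117/2 - 13*I/2) = 1041 + (117/2 - 13*I/2) = 2199/2 - 13*I/2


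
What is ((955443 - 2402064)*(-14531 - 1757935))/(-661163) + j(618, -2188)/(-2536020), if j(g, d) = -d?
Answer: -1625643685497067091/419180647815 ≈ -3.8781e+6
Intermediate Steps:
((955443 - 2402064)*(-14531 - 1757935))/(-661163) + j(618, -2188)/(-2536020) = ((955443 - 2402064)*(-14531 - 1757935))/(-661163) - 1*(-2188)/(-2536020) = -1446621*(-1772466)*(-1/661163) + 2188*(-1/2536020) = 2564086537386*(-1/661163) - 547/634005 = -2564086537386/661163 - 547/634005 = -1625643685497067091/419180647815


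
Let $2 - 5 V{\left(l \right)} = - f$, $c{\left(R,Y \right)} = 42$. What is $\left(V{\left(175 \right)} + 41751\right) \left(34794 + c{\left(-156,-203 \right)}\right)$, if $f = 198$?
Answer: $1455831276$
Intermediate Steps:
$V{\left(l \right)} = 40$ ($V{\left(l \right)} = \frac{2}{5} - \frac{\left(-1\right) 198}{5} = \frac{2}{5} - - \frac{198}{5} = \frac{2}{5} + \frac{198}{5} = 40$)
$\left(V{\left(175 \right)} + 41751\right) \left(34794 + c{\left(-156,-203 \right)}\right) = \left(40 + 41751\right) \left(34794 + 42\right) = 41791 \cdot 34836 = 1455831276$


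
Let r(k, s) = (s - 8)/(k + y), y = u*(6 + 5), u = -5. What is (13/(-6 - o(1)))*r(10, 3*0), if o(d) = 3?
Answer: -104/405 ≈ -0.25679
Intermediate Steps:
y = -55 (y = -5*(6 + 5) = -5*11 = -55)
r(k, s) = (-8 + s)/(-55 + k) (r(k, s) = (s - 8)/(k - 55) = (-8 + s)/(-55 + k))
(13/(-6 - o(1)))*r(10, 3*0) = (13/(-6 - 1*3))*((-8 + 3*0)/(-55 + 10)) = (13/(-6 - 3))*((-8 + 0)/(-45)) = (13/(-9))*(-1/45*(-8)) = (13*(-⅑))*(8/45) = -13/9*8/45 = -104/405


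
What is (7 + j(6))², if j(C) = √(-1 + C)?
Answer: (7 + √5)² ≈ 85.305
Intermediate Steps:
(7 + j(6))² = (7 + √(-1 + 6))² = (7 + √5)²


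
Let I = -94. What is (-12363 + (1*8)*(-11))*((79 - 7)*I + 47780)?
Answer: -510640412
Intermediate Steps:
(-12363 + (1*8)*(-11))*((79 - 7)*I + 47780) = (-12363 + (1*8)*(-11))*((79 - 7)*(-94) + 47780) = (-12363 + 8*(-11))*(72*(-94) + 47780) = (-12363 - 88)*(-6768 + 47780) = -12451*41012 = -510640412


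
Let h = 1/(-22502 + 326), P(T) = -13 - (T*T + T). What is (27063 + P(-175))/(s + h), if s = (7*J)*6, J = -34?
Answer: 75398400/31667329 ≈ 2.3810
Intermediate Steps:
P(T) = -13 - T - T² (P(T) = -13 - (T² + T) = -13 - (T + T²) = -13 + (-T - T²) = -13 - T - T²)
s = -1428 (s = (7*(-34))*6 = -238*6 = -1428)
h = -1/22176 (h = 1/(-22176) = -1/22176 ≈ -4.5094e-5)
(27063 + P(-175))/(s + h) = (27063 + (-13 - 1*(-175) - 1*(-175)²))/(-1428 - 1/22176) = (27063 + (-13 + 175 - 1*30625))/(-31667329/22176) = (27063 + (-13 + 175 - 30625))*(-22176/31667329) = (27063 - 30463)*(-22176/31667329) = -3400*(-22176/31667329) = 75398400/31667329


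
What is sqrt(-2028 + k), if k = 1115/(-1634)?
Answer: I*sqrt(5416492678)/1634 ≈ 45.041*I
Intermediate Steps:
k = -1115/1634 (k = 1115*(-1/1634) = -1115/1634 ≈ -0.68237)
sqrt(-2028 + k) = sqrt(-2028 - 1115/1634) = sqrt(-3314867/1634) = I*sqrt(5416492678)/1634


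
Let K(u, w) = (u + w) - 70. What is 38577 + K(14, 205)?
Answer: 38726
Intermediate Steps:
K(u, w) = -70 + u + w
38577 + K(14, 205) = 38577 + (-70 + 14 + 205) = 38577 + 149 = 38726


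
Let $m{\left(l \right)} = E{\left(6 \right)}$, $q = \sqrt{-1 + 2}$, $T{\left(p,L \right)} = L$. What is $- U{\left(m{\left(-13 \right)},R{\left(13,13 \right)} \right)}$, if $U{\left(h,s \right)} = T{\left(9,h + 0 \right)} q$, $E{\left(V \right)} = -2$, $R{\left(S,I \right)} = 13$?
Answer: $2$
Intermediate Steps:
$q = 1$ ($q = \sqrt{1} = 1$)
$m{\left(l \right)} = -2$
$U{\left(h,s \right)} = h$ ($U{\left(h,s \right)} = \left(h + 0\right) 1 = h 1 = h$)
$- U{\left(m{\left(-13 \right)},R{\left(13,13 \right)} \right)} = \left(-1\right) \left(-2\right) = 2$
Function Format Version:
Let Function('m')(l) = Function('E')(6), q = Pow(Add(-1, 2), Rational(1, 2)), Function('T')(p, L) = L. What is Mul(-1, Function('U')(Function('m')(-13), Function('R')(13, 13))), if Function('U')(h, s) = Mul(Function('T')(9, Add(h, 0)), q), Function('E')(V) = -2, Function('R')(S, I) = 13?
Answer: 2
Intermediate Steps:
q = 1 (q = Pow(1, Rational(1, 2)) = 1)
Function('m')(l) = -2
Function('U')(h, s) = h (Function('U')(h, s) = Mul(Add(h, 0), 1) = Mul(h, 1) = h)
Mul(-1, Function('U')(Function('m')(-13), Function('R')(13, 13))) = Mul(-1, -2) = 2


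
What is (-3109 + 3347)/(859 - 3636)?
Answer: -238/2777 ≈ -0.085704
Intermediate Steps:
(-3109 + 3347)/(859 - 3636) = 238/(-2777) = 238*(-1/2777) = -238/2777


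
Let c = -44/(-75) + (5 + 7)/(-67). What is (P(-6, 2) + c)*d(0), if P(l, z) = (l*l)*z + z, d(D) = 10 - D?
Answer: 747796/1005 ≈ 744.08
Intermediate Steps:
P(l, z) = z + z*l² (P(l, z) = l²*z + z = z*l² + z = z + z*l²)
c = 2048/5025 (c = -44*(-1/75) + 12*(-1/67) = 44/75 - 12/67 = 2048/5025 ≈ 0.40756)
(P(-6, 2) + c)*d(0) = (2*(1 + (-6)²) + 2048/5025)*(10 - 1*0) = (2*(1 + 36) + 2048/5025)*(10 + 0) = (2*37 + 2048/5025)*10 = (74 + 2048/5025)*10 = (373898/5025)*10 = 747796/1005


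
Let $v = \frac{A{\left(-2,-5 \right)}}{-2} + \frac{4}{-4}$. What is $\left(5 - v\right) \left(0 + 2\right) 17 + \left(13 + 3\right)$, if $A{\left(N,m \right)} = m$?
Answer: $135$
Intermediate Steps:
$v = \frac{3}{2}$ ($v = - \frac{5}{-2} + \frac{4}{-4} = \left(-5\right) \left(- \frac{1}{2}\right) + 4 \left(- \frac{1}{4}\right) = \frac{5}{2} - 1 = \frac{3}{2} \approx 1.5$)
$\left(5 - v\right) \left(0 + 2\right) 17 + \left(13 + 3\right) = \left(5 - \frac{3}{2}\right) \left(0 + 2\right) 17 + \left(13 + 3\right) = \left(5 - \frac{3}{2}\right) 2 \cdot 17 + 16 = \frac{7}{2} \cdot 2 \cdot 17 + 16 = 7 \cdot 17 + 16 = 119 + 16 = 135$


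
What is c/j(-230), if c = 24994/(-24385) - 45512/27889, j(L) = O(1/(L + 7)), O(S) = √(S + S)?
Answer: 903433893*I*√446/680073265 ≈ 28.055*I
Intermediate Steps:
O(S) = √2*√S (O(S) = √(2*S) = √2*√S)
j(L) = √2*√(1/(7 + L)) (j(L) = √2*√(1/(L + 7)) = √2*√(1/(7 + L)))
c = -1806867786/680073265 (c = 24994*(-1/24385) - 45512*1/27889 = -24994/24385 - 45512/27889 = -1806867786/680073265 ≈ -2.6569)
c/j(-230) = -1806867786*(-I*√446/2)/680073265 = -(-903433893)*I*√446/680073265 = 903433893*I*√446/680073265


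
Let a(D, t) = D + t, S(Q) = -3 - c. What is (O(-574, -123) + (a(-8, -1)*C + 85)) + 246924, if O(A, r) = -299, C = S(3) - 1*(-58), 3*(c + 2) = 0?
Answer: 246197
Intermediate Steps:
c = -2 (c = -2 + (⅓)*0 = -2 + 0 = -2)
S(Q) = -1 (S(Q) = -3 - 1*(-2) = -3 + 2 = -1)
C = 57 (C = -1 - 1*(-58) = -1 + 58 = 57)
(O(-574, -123) + (a(-8, -1)*C + 85)) + 246924 = (-299 + ((-8 - 1)*57 + 85)) + 246924 = (-299 + (-9*57 + 85)) + 246924 = (-299 + (-513 + 85)) + 246924 = (-299 - 428) + 246924 = -727 + 246924 = 246197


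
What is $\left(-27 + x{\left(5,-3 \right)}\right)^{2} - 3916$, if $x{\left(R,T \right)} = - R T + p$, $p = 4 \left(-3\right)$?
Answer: $-3340$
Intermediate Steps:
$p = -12$
$x{\left(R,T \right)} = -12 - R T$ ($x{\left(R,T \right)} = - R T - 12 = -12 - R T$)
$\left(-27 + x{\left(5,-3 \right)}\right)^{2} - 3916 = \left(-27 - \left(12 + 5 \left(-3\right)\right)\right)^{2} - 3916 = \left(-27 + \left(-12 + 15\right)\right)^{2} - 3916 = \left(-27 + 3\right)^{2} - 3916 = \left(-24\right)^{2} - 3916 = 576 - 3916 = -3340$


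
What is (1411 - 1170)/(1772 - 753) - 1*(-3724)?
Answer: 3794997/1019 ≈ 3724.2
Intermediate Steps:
(1411 - 1170)/(1772 - 753) - 1*(-3724) = 241/1019 + 3724 = 3794997/1019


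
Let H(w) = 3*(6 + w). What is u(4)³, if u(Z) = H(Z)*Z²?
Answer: 110592000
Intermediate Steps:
H(w) = 18 + 3*w
u(Z) = Z²*(18 + 3*Z) (u(Z) = (18 + 3*Z)*Z² = Z²*(18 + 3*Z))
u(4)³ = (3*4²*(6 + 4))³ = (3*16*10)³ = 480³ = 110592000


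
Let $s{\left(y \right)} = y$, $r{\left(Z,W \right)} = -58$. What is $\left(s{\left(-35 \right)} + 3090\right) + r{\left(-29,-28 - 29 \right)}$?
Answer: $2997$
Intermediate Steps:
$\left(s{\left(-35 \right)} + 3090\right) + r{\left(-29,-28 - 29 \right)} = \left(-35 + 3090\right) - 58 = 3055 - 58 = 2997$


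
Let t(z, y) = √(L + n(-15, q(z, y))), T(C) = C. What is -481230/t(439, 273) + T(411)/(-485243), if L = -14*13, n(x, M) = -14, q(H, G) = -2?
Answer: -411/485243 + 240615*I/7 ≈ -0.000847 + 34374.0*I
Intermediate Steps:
L = -182
t(z, y) = 14*I (t(z, y) = √(-182 - 14) = √(-196) = 14*I)
-481230/t(439, 273) + T(411)/(-485243) = -481230*(-I/14) + 411/(-485243) = -(-240615)*I/7 + 411*(-1/485243) = 240615*I/7 - 411/485243 = -411/485243 + 240615*I/7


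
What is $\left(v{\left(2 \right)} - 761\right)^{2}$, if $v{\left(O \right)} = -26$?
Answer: $619369$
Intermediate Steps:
$\left(v{\left(2 \right)} - 761\right)^{2} = \left(-26 - 761\right)^{2} = \left(-787\right)^{2} = 619369$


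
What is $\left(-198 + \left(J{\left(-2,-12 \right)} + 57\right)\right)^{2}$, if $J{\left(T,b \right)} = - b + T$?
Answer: $17161$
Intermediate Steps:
$J{\left(T,b \right)} = T - b$
$\left(-198 + \left(J{\left(-2,-12 \right)} + 57\right)\right)^{2} = \left(-198 + \left(\left(-2 - -12\right) + 57\right)\right)^{2} = \left(-198 + \left(\left(-2 + 12\right) + 57\right)\right)^{2} = \left(-198 + \left(10 + 57\right)\right)^{2} = \left(-198 + 67\right)^{2} = \left(-131\right)^{2} = 17161$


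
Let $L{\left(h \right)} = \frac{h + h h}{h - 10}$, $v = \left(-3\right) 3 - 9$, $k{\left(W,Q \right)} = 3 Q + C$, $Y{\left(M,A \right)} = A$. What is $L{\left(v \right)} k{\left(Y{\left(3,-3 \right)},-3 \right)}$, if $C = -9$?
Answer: $\frac{1377}{7} \approx 196.71$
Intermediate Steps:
$k{\left(W,Q \right)} = -9 + 3 Q$ ($k{\left(W,Q \right)} = 3 Q - 9 = -9 + 3 Q$)
$v = -18$ ($v = -9 - 9 = -18$)
$L{\left(h \right)} = \frac{h + h^{2}}{-10 + h}$
$L{\left(v \right)} k{\left(Y{\left(3,-3 \right)},-3 \right)} = - \frac{18 \left(1 - 18\right)}{-10 - 18} \left(-9 + 3 \left(-3\right)\right) = \left(-18\right) \frac{1}{-28} \left(-17\right) \left(-9 - 9\right) = \left(-18\right) \left(- \frac{1}{28}\right) \left(-17\right) \left(-18\right) = \left(- \frac{153}{14}\right) \left(-18\right) = \frac{1377}{7}$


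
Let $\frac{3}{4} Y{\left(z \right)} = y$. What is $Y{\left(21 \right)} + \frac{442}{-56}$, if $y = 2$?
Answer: $- \frac{439}{84} \approx -5.2262$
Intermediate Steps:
$Y{\left(z \right)} = \frac{8}{3}$ ($Y{\left(z \right)} = \frac{4}{3} \cdot 2 = \frac{8}{3}$)
$Y{\left(21 \right)} + \frac{442}{-56} = \frac{8}{3} + \frac{442}{-56} = \frac{8}{3} + 442 \left(- \frac{1}{56}\right) = \frac{8}{3} - \frac{221}{28} = - \frac{439}{84}$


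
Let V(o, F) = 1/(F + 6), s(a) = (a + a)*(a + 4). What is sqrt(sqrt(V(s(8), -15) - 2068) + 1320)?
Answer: sqrt(11880 + 3*I*sqrt(18613))/3 ≈ 36.337 + 0.62576*I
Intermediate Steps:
s(a) = 2*a*(4 + a) (s(a) = (2*a)*(4 + a) = 2*a*(4 + a))
V(o, F) = 1/(6 + F)
sqrt(sqrt(V(s(8), -15) - 2068) + 1320) = sqrt(sqrt(1/(6 - 15) - 2068) + 1320) = sqrt(sqrt(1/(-9) - 2068) + 1320) = sqrt(sqrt(-1/9 - 2068) + 1320) = sqrt(sqrt(-18613/9) + 1320) = sqrt(I*sqrt(18613)/3 + 1320) = sqrt(1320 + I*sqrt(18613)/3)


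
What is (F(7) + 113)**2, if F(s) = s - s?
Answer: 12769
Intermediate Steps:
F(s) = 0
(F(7) + 113)**2 = (0 + 113)**2 = 113**2 = 12769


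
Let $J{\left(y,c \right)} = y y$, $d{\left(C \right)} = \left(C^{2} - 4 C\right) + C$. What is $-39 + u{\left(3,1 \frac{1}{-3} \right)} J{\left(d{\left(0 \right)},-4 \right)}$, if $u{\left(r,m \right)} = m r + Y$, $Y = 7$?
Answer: $-39$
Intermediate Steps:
$d{\left(C \right)} = C^{2} - 3 C$
$J{\left(y,c \right)} = y^{2}$
$u{\left(r,m \right)} = 7 + m r$ ($u{\left(r,m \right)} = m r + 7 = 7 + m r$)
$-39 + u{\left(3,1 \frac{1}{-3} \right)} J{\left(d{\left(0 \right)},-4 \right)} = -39 + \left(7 + 1 \frac{1}{-3} \cdot 3\right) \left(0 \left(-3 + 0\right)\right)^{2} = -39 + \left(7 + 1 \left(- \frac{1}{3}\right) 3\right) \left(0 \left(-3\right)\right)^{2} = -39 + \left(7 - 1\right) 0^{2} = -39 + \left(7 - 1\right) 0 = -39 + 6 \cdot 0 = -39 + 0 = -39$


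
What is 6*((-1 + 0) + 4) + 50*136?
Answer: 6818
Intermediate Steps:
6*((-1 + 0) + 4) + 50*136 = 6*(-1 + 4) + 6800 = 6*3 + 6800 = 18 + 6800 = 6818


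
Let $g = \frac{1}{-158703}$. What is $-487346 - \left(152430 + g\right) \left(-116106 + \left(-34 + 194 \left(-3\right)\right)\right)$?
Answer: $\frac{2823556031216420}{158703} \approx 1.7791 \cdot 10^{10}$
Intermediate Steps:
$g = - \frac{1}{158703} \approx -6.3011 \cdot 10^{-6}$
$-487346 - \left(152430 + g\right) \left(-116106 + \left(-34 + 194 \left(-3\right)\right)\right) = -487346 - \left(152430 - \frac{1}{158703}\right) \left(-116106 + \left(-34 + 194 \left(-3\right)\right)\right) = -487346 - \frac{24191098289 \left(-116106 - 616\right)}{158703} = -487346 - \frac{24191098289}{158703} \left(-116722\right) = -487346 - - \frac{2823633374488658}{158703} = -487346 + \frac{2823633374488658}{158703} = \frac{2823556031216420}{158703}$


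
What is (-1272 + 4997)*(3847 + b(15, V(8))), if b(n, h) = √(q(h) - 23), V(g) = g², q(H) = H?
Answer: 14330075 + 3725*√41 ≈ 1.4354e+7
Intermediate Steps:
b(n, h) = √(-23 + h) (b(n, h) = √(h - 23) = √(-23 + h))
(-1272 + 4997)*(3847 + b(15, V(8))) = (-1272 + 4997)*(3847 + √(-23 + 8²)) = 3725*(3847 + √(-23 + 64)) = 3725*(3847 + √41) = 14330075 + 3725*√41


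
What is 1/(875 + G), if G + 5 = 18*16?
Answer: 1/1158 ≈ 0.00086356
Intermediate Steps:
G = 283 (G = -5 + 18*16 = -5 + 288 = 283)
1/(875 + G) = 1/(875 + 283) = 1/1158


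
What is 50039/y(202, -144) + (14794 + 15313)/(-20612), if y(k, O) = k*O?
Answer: -476789071/149890464 ≈ -3.1809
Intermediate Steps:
y(k, O) = O*k
50039/y(202, -144) + (14794 + 15313)/(-20612) = 50039/((-144*202)) + (14794 + 15313)/(-20612) = 50039/(-29088) + 30107*(-1/20612) = 50039*(-1/29088) - 30107/20612 = -50039/29088 - 30107/20612 = -476789071/149890464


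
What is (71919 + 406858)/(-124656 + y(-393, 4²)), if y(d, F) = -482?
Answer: -36829/9626 ≈ -3.8260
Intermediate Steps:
(71919 + 406858)/(-124656 + y(-393, 4²)) = (71919 + 406858)/(-124656 - 482) = 478777/(-125138) = 478777*(-1/125138) = -36829/9626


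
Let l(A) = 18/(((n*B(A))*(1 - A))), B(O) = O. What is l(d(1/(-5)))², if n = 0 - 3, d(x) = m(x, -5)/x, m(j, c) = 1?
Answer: 1/25 ≈ 0.040000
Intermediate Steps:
d(x) = 1/x
n = -3
l(A) = -6/(A*(1 - A)) (l(A) = 18/(((-3*A)*(1 - A))) = 18/((-3*A*(1 - A))) = 18*(-1/(3*A*(1 - A))) = -6/(A*(1 - A)))
l(d(1/(-5)))² = (6/((1/(1/(-5)))*(-1 + 1/(1/(-5)))))² = (6/((1/(-⅕))*(-1 + 1/(-⅕))))² = (6/(-5*(-1 - 5)))² = (6*(-⅕)/(-6))² = (6*(-⅕)*(-⅙))² = (⅕)² = 1/25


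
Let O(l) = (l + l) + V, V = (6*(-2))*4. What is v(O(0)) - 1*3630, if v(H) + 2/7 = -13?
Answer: -25503/7 ≈ -3643.3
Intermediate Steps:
V = -48 (V = -12*4 = -48)
O(l) = -48 + 2*l (O(l) = (l + l) - 48 = 2*l - 48 = -48 + 2*l)
v(H) = -93/7 (v(H) = -2/7 - 13 = -93/7)
v(O(0)) - 1*3630 = -93/7 - 1*3630 = -93/7 - 3630 = -25503/7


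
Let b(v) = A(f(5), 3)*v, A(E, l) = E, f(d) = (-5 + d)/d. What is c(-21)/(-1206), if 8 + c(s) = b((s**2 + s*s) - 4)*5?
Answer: 4/603 ≈ 0.0066335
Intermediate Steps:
f(d) = (-5 + d)/d
b(v) = 0 (b(v) = ((-5 + 5)/5)*v = ((1/5)*0)*v = 0*v = 0)
c(s) = -8 (c(s) = -8 + 0*5 = -8 + 0 = -8)
c(-21)/(-1206) = -8/(-1206) = -8*(-1/1206) = 4/603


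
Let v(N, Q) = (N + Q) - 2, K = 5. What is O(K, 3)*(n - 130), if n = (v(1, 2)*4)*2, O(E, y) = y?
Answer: -366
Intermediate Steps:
v(N, Q) = -2 + N + Q
n = 8 (n = ((-2 + 1 + 2)*4)*2 = (1*4)*2 = 4*2 = 8)
O(K, 3)*(n - 130) = 3*(8 - 130) = 3*(-122) = -366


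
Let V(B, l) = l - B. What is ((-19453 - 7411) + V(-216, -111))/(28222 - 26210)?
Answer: -26759/2012 ≈ -13.300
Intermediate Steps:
((-19453 - 7411) + V(-216, -111))/(28222 - 26210) = ((-19453 - 7411) + (-111 - 1*(-216)))/(28222 - 26210) = (-26864 + (-111 + 216))/2012 = (-26864 + 105)*(1/2012) = -26759*1/2012 = -26759/2012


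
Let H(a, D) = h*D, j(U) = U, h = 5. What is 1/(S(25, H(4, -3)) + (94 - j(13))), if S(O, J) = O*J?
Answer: -1/294 ≈ -0.0034014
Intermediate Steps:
H(a, D) = 5*D
S(O, J) = J*O
1/(S(25, H(4, -3)) + (94 - j(13))) = 1/((5*(-3))*25 + (94 - 1*13)) = 1/(-15*25 + (94 - 13)) = 1/(-375 + 81) = 1/(-294) = -1/294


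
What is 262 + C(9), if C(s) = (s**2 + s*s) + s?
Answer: 433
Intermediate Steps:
C(s) = s + 2*s**2 (C(s) = (s**2 + s**2) + s = 2*s**2 + s = s + 2*s**2)
262 + C(9) = 262 + 9*(1 + 2*9) = 262 + 9*(1 + 18) = 262 + 9*19 = 262 + 171 = 433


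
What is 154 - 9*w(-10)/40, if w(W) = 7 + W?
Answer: 6187/40 ≈ 154.68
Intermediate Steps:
154 - 9*w(-10)/40 = 154 - 9*(7 - 10)/40 = 154 - (-27)/40 = 154 - 9*(-3/40) = 154 + 27/40 = 6187/40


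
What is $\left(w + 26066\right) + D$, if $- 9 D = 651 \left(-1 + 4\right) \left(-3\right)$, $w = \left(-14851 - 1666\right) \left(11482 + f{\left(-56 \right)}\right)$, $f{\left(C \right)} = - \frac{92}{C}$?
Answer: $- \frac{2655080569}{14} \approx -1.8965 \cdot 10^{8}$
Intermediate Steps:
$w = - \frac{2655454607}{14}$ ($w = \left(-14851 - 1666\right) \left(11482 - \frac{92}{-56}\right) = - 16517 \left(11482 - - \frac{23}{14}\right) = - 16517 \left(11482 + \frac{23}{14}\right) = \left(-16517\right) \frac{160771}{14} = - \frac{2655454607}{14} \approx -1.8968 \cdot 10^{8}$)
$D = 651$ ($D = - \frac{651 \left(-1 + 4\right) \left(-3\right)}{9} = - \frac{651 \cdot 3 \left(-3\right)}{9} = - \frac{651 \left(-9\right)}{9} = \left(- \frac{1}{9}\right) \left(-5859\right) = 651$)
$\left(w + 26066\right) + D = \left(- \frac{2655454607}{14} + 26066\right) + 651 = - \frac{2655089683}{14} + 651 = - \frac{2655080569}{14}$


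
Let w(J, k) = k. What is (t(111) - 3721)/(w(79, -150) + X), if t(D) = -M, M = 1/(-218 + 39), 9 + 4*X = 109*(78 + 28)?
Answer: -2664232/1959155 ≈ -1.3599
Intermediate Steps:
X = 11545/4 (X = -9/4 + (109*(78 + 28))/4 = -9/4 + (109*106)/4 = -9/4 + (1/4)*11554 = -9/4 + 5777/2 = 11545/4 ≈ 2886.3)
M = -1/179 (M = 1/(-179) = -1/179 ≈ -0.0055866)
t(D) = 1/179 (t(D) = -1*(-1/179) = 1/179)
(t(111) - 3721)/(w(79, -150) + X) = (1/179 - 3721)/(-150 + 11545/4) = -666058/(179*10945/4) = -666058/179*4/10945 = -2664232/1959155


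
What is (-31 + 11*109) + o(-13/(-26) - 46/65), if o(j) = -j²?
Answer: 19738471/16900 ≈ 1168.0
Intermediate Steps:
(-31 + 11*109) + o(-13/(-26) - 46/65) = (-31 + 11*109) - (-13/(-26) - 46/65)² = (-31 + 1199) - (-13*(-1/26) - 46*1/65)² = 1168 - (½ - 46/65)² = 1168 - (-27/130)² = 1168 - 1*729/16900 = 1168 - 729/16900 = 19738471/16900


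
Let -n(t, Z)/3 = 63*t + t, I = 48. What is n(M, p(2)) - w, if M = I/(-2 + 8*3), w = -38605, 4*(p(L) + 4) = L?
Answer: 420047/11 ≈ 38186.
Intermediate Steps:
p(L) = -4 + L/4
M = 24/11 (M = 48/(-2 + 8*3) = 48/(-2 + 24) = 48/22 = 48*(1/22) = 24/11 ≈ 2.1818)
n(t, Z) = -192*t (n(t, Z) = -3*(63*t + t) = -192*t)
n(M, p(2)) - w = -192*24/11 - 1*(-38605) = -4608/11 + 38605 = 420047/11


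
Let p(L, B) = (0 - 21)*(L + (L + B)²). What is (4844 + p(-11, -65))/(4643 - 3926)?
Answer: -116221/717 ≈ -162.09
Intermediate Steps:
p(L, B) = -21*L - 21*(B + L)² (p(L, B) = -21*(L + (B + L)²) = -21*L - 21*(B + L)²)
(4844 + p(-11, -65))/(4643 - 3926) = (4844 + (-21*(-11) - 21*(-65 - 11)²))/(4643 - 3926) = (4844 + (231 - 21*(-76)²))/717 = (4844 + (231 - 21*5776))*(1/717) = (4844 + (231 - 121296))*(1/717) = (4844 - 121065)*(1/717) = -116221*1/717 = -116221/717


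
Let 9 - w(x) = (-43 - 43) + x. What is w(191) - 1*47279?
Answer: -47375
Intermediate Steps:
w(x) = 95 - x (w(x) = 9 - ((-43 - 43) + x) = 9 - (-86 + x) = 9 + (86 - x) = 95 - x)
w(191) - 1*47279 = (95 - 1*191) - 1*47279 = (95 - 191) - 47279 = -96 - 47279 = -47375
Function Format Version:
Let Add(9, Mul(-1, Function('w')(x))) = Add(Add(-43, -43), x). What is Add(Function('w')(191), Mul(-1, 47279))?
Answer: -47375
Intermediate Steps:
Function('w')(x) = Add(95, Mul(-1, x)) (Function('w')(x) = Add(9, Mul(-1, Add(Add(-43, -43), x))) = Add(9, Mul(-1, Add(-86, x))) = Add(9, Add(86, Mul(-1, x))) = Add(95, Mul(-1, x)))
Add(Function('w')(191), Mul(-1, 47279)) = Add(Add(95, Mul(-1, 191)), Mul(-1, 47279)) = Add(Add(95, -191), -47279) = Add(-96, -47279) = -47375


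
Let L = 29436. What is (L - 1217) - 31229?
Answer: -3010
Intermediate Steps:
(L - 1217) - 31229 = (29436 - 1217) - 31229 = 28219 - 31229 = -3010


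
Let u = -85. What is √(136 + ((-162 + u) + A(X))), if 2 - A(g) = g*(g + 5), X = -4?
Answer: I*√105 ≈ 10.247*I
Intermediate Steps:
A(g) = 2 - g*(5 + g) (A(g) = 2 - g*(g + 5) = 2 - g*(5 + g))
√(136 + ((-162 + u) + A(X))) = √(136 + ((-162 - 85) + (2 - 1*(-4)² - 5*(-4)))) = √(136 + (-247 + (2 - 1*16 + 20))) = √(136 + (-247 + (2 - 16 + 20))) = √(136 + (-247 + 6)) = √(136 - 241) = √(-105) = I*√105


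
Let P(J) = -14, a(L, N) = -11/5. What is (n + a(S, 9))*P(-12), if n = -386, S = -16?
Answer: 27174/5 ≈ 5434.8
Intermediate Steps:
a(L, N) = -11/5 (a(L, N) = -11*⅕ = -11/5)
(n + a(S, 9))*P(-12) = (-386 - 11/5)*(-14) = -1941/5*(-14) = 27174/5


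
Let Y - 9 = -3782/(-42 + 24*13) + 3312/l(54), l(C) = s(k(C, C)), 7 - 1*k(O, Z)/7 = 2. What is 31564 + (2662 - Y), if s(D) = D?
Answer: 32258878/945 ≈ 34136.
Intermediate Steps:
k(O, Z) = 35 (k(O, Z) = 49 - 7*2 = 49 - 14 = 35)
l(C) = 35
Y = 84692/945 (Y = 9 + (-3782/(-42 + 24*13) + 3312/35) = 9 + (-3782/(-42 + 312) + 3312*(1/35)) = 9 + (-3782/270 + 3312/35) = 9 + (-3782*1/270 + 3312/35) = 9 + (-1891/135 + 3312/35) = 9 + 76187/945 = 84692/945 ≈ 89.621)
31564 + (2662 - Y) = 31564 + (2662 - 1*84692/945) = 31564 + (2662 - 84692/945) = 31564 + 2430898/945 = 32258878/945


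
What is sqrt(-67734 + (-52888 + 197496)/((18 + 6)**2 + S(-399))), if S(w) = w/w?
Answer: I*sqrt(22467174070)/577 ≈ 259.78*I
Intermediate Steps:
S(w) = 1
sqrt(-67734 + (-52888 + 197496)/((18 + 6)**2 + S(-399))) = sqrt(-67734 + (-52888 + 197496)/((18 + 6)**2 + 1)) = sqrt(-67734 + 144608/(24**2 + 1)) = sqrt(-67734 + 144608/(576 + 1)) = sqrt(-67734 + 144608/577) = sqrt(-38937910/577) = I*sqrt(22467174070)/577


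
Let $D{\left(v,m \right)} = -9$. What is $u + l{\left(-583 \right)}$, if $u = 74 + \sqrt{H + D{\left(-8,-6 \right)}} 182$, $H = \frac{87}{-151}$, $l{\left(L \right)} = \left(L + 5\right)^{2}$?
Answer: $334158 + \frac{182 i \sqrt{218346}}{151} \approx 3.3416 \cdot 10^{5} + 563.21 i$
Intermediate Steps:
$l{\left(L \right)} = \left(5 + L\right)^{2}$
$H = - \frac{87}{151}$ ($H = 87 \left(- \frac{1}{151}\right) = - \frac{87}{151} \approx -0.57616$)
$u = 74 + \frac{182 i \sqrt{218346}}{151}$ ($u = 74 + \sqrt{- \frac{87}{151} - 9} \cdot 182 = 74 + \sqrt{- \frac{1446}{151}} \cdot 182 = 74 + \frac{i \sqrt{218346}}{151} \cdot 182 = 74 + \frac{182 i \sqrt{218346}}{151} \approx 74.0 + 563.21 i$)
$u + l{\left(-583 \right)} = \left(74 + \frac{182 i \sqrt{218346}}{151}\right) + \left(5 - 583\right)^{2} = \left(74 + \frac{182 i \sqrt{218346}}{151}\right) + \left(-578\right)^{2} = \left(74 + \frac{182 i \sqrt{218346}}{151}\right) + 334084 = 334158 + \frac{182 i \sqrt{218346}}{151}$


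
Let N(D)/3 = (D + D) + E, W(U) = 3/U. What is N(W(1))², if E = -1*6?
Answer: 0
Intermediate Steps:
E = -6
N(D) = -18 + 6*D (N(D) = 3*((D + D) - 6) = 3*(2*D - 6) = 3*(-6 + 2*D) = -18 + 6*D)
N(W(1))² = (-18 + 6*(3/1))² = (-18 + 6*(3*1))² = (-18 + 6*3)² = (-18 + 18)² = 0² = 0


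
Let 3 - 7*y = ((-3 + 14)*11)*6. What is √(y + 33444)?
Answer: √1633695/7 ≈ 182.59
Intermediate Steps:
y = -723/7 (y = 3/7 - (-3 + 14)*11*6/7 = 3/7 - 11*11*6/7 = 3/7 - 121*6/7 = 3/7 - ⅐*726 = 3/7 - 726/7 = -723/7 ≈ -103.29)
√(y + 33444) = √(-723/7 + 33444) = √(233385/7) = √1633695/7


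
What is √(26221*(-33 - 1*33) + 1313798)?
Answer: 2*I*√104197 ≈ 645.59*I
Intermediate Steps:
√(26221*(-33 - 1*33) + 1313798) = √(26221*(-33 - 33) + 1313798) = √(26221*(-66) + 1313798) = √(-1730586 + 1313798) = √(-416788) = 2*I*√104197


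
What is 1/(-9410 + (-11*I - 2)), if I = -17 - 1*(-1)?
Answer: -1/9236 ≈ -0.00010827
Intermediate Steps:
I = -16 (I = -17 + 1 = -16)
1/(-9410 + (-11*I - 2)) = 1/(-9410 + (-11*(-16) - 2)) = 1/(-9410 + (176 - 2)) = 1/(-9410 + 174) = 1/(-9236) = -1/9236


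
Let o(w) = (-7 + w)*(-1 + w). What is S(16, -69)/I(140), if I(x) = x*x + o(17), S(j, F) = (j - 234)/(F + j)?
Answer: 109/523640 ≈ 0.00020816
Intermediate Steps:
o(w) = (-1 + w)*(-7 + w)
S(j, F) = (-234 + j)/(F + j)
I(x) = 160 + x² (I(x) = x*x + (7 + 17² - 8*17) = x² + (7 + 289 - 136) = x² + 160 = 160 + x²)
S(16, -69)/I(140) = ((-234 + 16)/(-69 + 16))/(160 + 140²) = (-218/(-53))/(160 + 19600) = -1/53*(-218)/19760 = (218/53)*(1/19760) = 109/523640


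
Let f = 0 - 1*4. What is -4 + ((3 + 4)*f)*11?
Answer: -312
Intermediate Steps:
f = -4 (f = 0 - 4 = -4)
-4 + ((3 + 4)*f)*11 = -4 + ((3 + 4)*(-4))*11 = -4 + (7*(-4))*11 = -4 - 28*11 = -4 - 308 = -312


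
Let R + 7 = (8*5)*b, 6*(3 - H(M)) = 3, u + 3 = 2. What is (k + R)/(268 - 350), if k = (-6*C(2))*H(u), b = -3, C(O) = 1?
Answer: 71/41 ≈ 1.7317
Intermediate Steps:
u = -1 (u = -3 + 2 = -1)
H(M) = 5/2 (H(M) = 3 - 1/6*3 = 3 - 1/2 = 5/2)
k = -15 (k = -6*1*(5/2) = -6*5/2 = -15)
R = -127 (R = -7 + (8*5)*(-3) = -7 + 40*(-3) = -7 - 120 = -127)
(k + R)/(268 - 350) = (-15 - 127)/(268 - 350) = -142/(-82) = -142*(-1/82) = 71/41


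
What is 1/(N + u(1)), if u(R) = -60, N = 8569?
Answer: 1/8509 ≈ 0.00011752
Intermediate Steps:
1/(N + u(1)) = 1/(8569 - 60) = 1/8509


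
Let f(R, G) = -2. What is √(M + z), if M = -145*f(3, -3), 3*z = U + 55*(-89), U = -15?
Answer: 2*I*√3030/3 ≈ 36.697*I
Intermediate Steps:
z = -4910/3 (z = (-15 + 55*(-89))/3 = (-15 - 4895)/3 = (⅓)*(-4910) = -4910/3 ≈ -1636.7)
M = 290 (M = -145*(-2) = 290)
√(M + z) = √(290 - 4910/3) = √(-4040/3) = 2*I*√3030/3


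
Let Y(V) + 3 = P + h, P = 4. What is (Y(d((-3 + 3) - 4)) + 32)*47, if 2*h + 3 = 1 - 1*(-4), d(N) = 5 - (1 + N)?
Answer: 1598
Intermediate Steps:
d(N) = 4 - N (d(N) = 5 + (-1 - N) = 4 - N)
h = 1 (h = -3/2 + (1 - 1*(-4))/2 = -3/2 + (1 + 4)/2 = -3/2 + (½)*5 = -3/2 + 5/2 = 1)
Y(V) = 2 (Y(V) = -3 + (4 + 1) = -3 + 5 = 2)
(Y(d((-3 + 3) - 4)) + 32)*47 = (2 + 32)*47 = 34*47 = 1598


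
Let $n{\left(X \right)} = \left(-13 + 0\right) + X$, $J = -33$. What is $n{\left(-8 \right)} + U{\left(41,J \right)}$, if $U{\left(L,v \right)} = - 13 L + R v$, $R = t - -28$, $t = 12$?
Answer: $-1874$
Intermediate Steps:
$n{\left(X \right)} = -13 + X$
$R = 40$ ($R = 12 - -28 = 12 + 28 = 40$)
$U{\left(L,v \right)} = - 13 L + 40 v$
$n{\left(-8 \right)} + U{\left(41,J \right)} = \left(-13 - 8\right) + \left(\left(-13\right) 41 + 40 \left(-33\right)\right) = -21 - 1853 = -1874$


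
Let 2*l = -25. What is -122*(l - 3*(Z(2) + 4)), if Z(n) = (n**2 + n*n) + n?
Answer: 6649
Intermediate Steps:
l = -25/2 (l = (1/2)*(-25) = -25/2 ≈ -12.500)
Z(n) = n + 2*n**2 (Z(n) = (n**2 + n**2) + n = 2*n**2 + n = n + 2*n**2)
-122*(l - 3*(Z(2) + 4)) = -122*(-25/2 - 3*(2*(1 + 2*2) + 4)) = -122*(-25/2 - 3*(2*(1 + 4) + 4)) = -122*(-25/2 - 3*(2*5 + 4)) = -122*(-25/2 - 3*(10 + 4)) = -122*(-25/2 - 3*14) = -122*(-25/2 - 42) = -122*(-109/2) = 6649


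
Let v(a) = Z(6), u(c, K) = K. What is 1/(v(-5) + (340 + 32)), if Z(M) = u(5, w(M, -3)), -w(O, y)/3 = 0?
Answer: 1/372 ≈ 0.0026882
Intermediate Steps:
w(O, y) = 0 (w(O, y) = -3*0 = 0)
Z(M) = 0
v(a) = 0
1/(v(-5) + (340 + 32)) = 1/(0 + (340 + 32)) = 1/(0 + 372) = 1/372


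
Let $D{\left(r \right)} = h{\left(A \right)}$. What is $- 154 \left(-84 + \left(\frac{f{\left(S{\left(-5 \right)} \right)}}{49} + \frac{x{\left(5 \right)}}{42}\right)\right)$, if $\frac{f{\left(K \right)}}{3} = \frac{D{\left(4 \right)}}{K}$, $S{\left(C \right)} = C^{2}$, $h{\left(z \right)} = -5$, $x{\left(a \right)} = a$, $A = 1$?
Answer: $\frac{1356553}{105} \approx 12920.0$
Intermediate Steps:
$D{\left(r \right)} = -5$
$f{\left(K \right)} = - \frac{15}{K}$ ($f{\left(K \right)} = 3 \left(- \frac{5}{K}\right) = - \frac{15}{K}$)
$- 154 \left(-84 + \left(\frac{f{\left(S{\left(-5 \right)} \right)}}{49} + \frac{x{\left(5 \right)}}{42}\right)\right) = - 154 \left(-84 + \left(\frac{\left(-15\right) \frac{1}{\left(-5\right)^{2}}}{49} + \frac{5}{42}\right)\right) = - 154 \left(-84 + \left(- \frac{15}{25} \cdot \frac{1}{49} + 5 \cdot \frac{1}{42}\right)\right) = - 154 \left(-84 + \left(\left(-15\right) \frac{1}{25} \cdot \frac{1}{49} + \frac{5}{42}\right)\right) = - 154 \left(-84 + \left(\left(- \frac{3}{5}\right) \frac{1}{49} + \frac{5}{42}\right)\right) = - 154 \left(-84 + \left(- \frac{3}{245} + \frac{5}{42}\right)\right) = - 154 \left(-84 + \frac{157}{1470}\right) = \left(-154\right) \left(- \frac{123323}{1470}\right) = \frac{1356553}{105}$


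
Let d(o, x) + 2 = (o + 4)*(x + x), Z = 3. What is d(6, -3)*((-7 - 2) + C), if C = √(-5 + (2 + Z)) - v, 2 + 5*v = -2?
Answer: 2542/5 ≈ 508.40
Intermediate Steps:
d(o, x) = -2 + 2*x*(4 + o) (d(o, x) = -2 + (o + 4)*(x + x) = -2 + (4 + o)*(2*x) = -2 + 2*x*(4 + o))
v = -⅘ (v = -⅖ + (⅕)*(-2) = -⅖ - ⅖ = -⅘ ≈ -0.80000)
C = ⅘ (C = √(-5 + (2 + 3)) - 1*(-⅘) = √(-5 + 5) + ⅘ = √0 + ⅘ = 0 + ⅘ = ⅘ ≈ 0.80000)
d(6, -3)*((-7 - 2) + C) = (-2 + 8*(-3) + 2*6*(-3))*((-7 - 2) + ⅘) = (-2 - 24 - 36)*(-9 + ⅘) = -62*(-41/5) = 2542/5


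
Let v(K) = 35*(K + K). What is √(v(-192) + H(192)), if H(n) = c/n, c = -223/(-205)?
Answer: I*√325333878855/4920 ≈ 115.93*I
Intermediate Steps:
v(K) = 70*K (v(K) = 35*(2*K) = 70*K)
c = 223/205 (c = -223*(-1/205) = 223/205 ≈ 1.0878)
H(n) = 223/(205*n)
√(v(-192) + H(192)) = √(70*(-192) + (223/205)/192) = √(-13440 + (223/205)*(1/192)) = √(-13440 + 223/39360) = √(-528998177/39360) = I*√325333878855/4920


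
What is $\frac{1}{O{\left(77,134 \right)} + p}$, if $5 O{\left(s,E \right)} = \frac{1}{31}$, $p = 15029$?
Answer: $\frac{155}{2329496} \approx 6.6538 \cdot 10^{-5}$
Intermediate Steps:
$O{\left(s,E \right)} = \frac{1}{155}$ ($O{\left(s,E \right)} = \frac{1}{5 \cdot 31} = \frac{1}{5} \cdot \frac{1}{31} = \frac{1}{155}$)
$\frac{1}{O{\left(77,134 \right)} + p} = \frac{1}{\frac{1}{155} + 15029} = \frac{1}{\frac{2329496}{155}} = \frac{155}{2329496}$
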